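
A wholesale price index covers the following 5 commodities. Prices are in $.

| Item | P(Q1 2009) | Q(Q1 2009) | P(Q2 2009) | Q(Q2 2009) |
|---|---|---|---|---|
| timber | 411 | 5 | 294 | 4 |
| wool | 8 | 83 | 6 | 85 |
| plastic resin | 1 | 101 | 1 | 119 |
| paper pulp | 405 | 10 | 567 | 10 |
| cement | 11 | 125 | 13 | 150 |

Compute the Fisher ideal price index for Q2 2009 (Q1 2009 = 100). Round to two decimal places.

114.65

Laspeyres component (base-period weights):
ΣP(Q2 2009)Q(Q1 2009) = 294×5 + 6×83 + 1×101 + 567×10 + 13×125 = 1470 + 498 + 101 + 5670 + 1625 = 9364
ΣP(Q1 2009)Q(Q1 2009) = 411×5 + 8×83 + 1×101 + 405×10 + 11×125 = 2055 + 664 + 101 + 4050 + 1375 = 8245
L = 9364 / 8245 × 100 = 113.5719
Paasche component (current-period weights):
ΣP(Q2 2009)Q(Q2 2009) = 294×4 + 6×85 + 1×119 + 567×10 + 13×150 = 1176 + 510 + 119 + 5670 + 1950 = 9425
ΣP(Q1 2009)Q(Q2 2009) = 411×4 + 8×85 + 1×119 + 405×10 + 11×150 = 1644 + 680 + 119 + 4050 + 1650 = 8143
P = 9425 / 8143 × 100 = 115.7436
Fisher = √(L × P) = √(113.5719 × 115.7436) = 114.6526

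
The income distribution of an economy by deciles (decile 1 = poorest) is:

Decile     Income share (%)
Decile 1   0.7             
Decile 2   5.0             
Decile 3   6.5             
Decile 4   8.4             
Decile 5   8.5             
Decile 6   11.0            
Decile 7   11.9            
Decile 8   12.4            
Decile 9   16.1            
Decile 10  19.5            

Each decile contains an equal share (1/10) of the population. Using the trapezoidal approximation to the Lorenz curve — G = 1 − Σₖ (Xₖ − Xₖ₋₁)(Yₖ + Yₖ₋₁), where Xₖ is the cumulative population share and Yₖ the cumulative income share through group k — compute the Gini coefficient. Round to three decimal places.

Cumulative income shares Yₖ: 0.0070, 0.0570, 0.1220, 0.2060, 0.2910, 0.4010, 0.5200, 0.6440, 0.8050, 1.0000
Σ (Xₖ−Xₖ₋₁)(Yₖ+Yₖ₋₁) = (1/10)(0.0070+0.0000) + (1/10)(0.0570+0.0070) + (1/10)(0.1220+0.0570) + (1/10)(0.2060+0.1220) + (1/10)(0.2910+0.2060) + (1/10)(0.4010+0.2910) + (1/10)(0.5200+0.4010) + (1/10)(0.6440+0.5200) + (1/10)(0.8050+0.6440) + (1/10)(1.0000+0.8050)
  = 0.0007 + 0.0064 + 0.0179 + 0.0328 + 0.0497 + 0.0692 + 0.0921 + 0.1164 + 0.1449 + 0.1805 = 0.7106
G = 1 − 0.7106 = 0.2894

0.289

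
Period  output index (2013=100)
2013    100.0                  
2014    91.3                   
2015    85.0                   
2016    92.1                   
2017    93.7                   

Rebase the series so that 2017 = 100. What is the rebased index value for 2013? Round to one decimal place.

Rebased(2013) = 100.0 / 93.7 × 100 = 106.7236

106.7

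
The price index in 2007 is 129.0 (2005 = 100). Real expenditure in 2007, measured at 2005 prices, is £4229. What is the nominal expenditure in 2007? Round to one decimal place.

5455.4

Nominal = Real × (Index/100) = 4229 × (129.0/100)
        = 4229 × 1.290 = 5455.4100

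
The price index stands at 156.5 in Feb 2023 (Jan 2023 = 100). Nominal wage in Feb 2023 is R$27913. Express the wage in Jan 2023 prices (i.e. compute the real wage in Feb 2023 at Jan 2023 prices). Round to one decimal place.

Real = Nominal ÷ (Index/100) = 27913 ÷ (156.5/100)
     = 27913 ÷ 1.565 = 17835.7827

17835.8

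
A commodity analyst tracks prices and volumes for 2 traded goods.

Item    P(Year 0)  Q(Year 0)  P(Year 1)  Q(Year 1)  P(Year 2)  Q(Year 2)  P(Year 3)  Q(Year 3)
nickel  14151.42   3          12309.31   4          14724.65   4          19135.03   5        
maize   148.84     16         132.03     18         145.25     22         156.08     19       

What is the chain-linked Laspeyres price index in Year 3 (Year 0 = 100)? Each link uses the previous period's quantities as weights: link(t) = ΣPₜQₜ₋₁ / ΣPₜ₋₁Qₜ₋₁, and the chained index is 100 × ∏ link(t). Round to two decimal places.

133.66

Link Year 0→Year 1:
ΣP(Year 1)Q(Year 0) = 12309.31×3 + 132.03×16 = 36927.93 + 2112.48 = 39040.41
ΣP(Year 0)Q(Year 0) = 14151.42×3 + 148.84×16 = 42454.26 + 2381.44 = 44835.7
link = 39040.41/44835.7 = 0.870744
Link Year 1→Year 2:
ΣP(Year 2)Q(Year 1) = 14724.65×4 + 145.25×18 = 58898.6 + 2614.5 = 61513.1
ΣP(Year 1)Q(Year 1) = 12309.31×4 + 132.03×18 = 49237.24 + 2376.54 = 51613.78
link = 61513.1/51613.78 = 1.191796
Link Year 2→Year 3:
ΣP(Year 3)Q(Year 2) = 19135.03×4 + 156.08×22 = 76540.12 + 3433.76 = 79973.88
ΣP(Year 2)Q(Year 2) = 14724.65×4 + 145.25×22 = 58898.6 + 3195.5 = 62094.1
link = 79973.88/62094.1 = 1.287947
Chained index = 100 × 0.870744 × 1.191796 × 1.287947 = 133.6565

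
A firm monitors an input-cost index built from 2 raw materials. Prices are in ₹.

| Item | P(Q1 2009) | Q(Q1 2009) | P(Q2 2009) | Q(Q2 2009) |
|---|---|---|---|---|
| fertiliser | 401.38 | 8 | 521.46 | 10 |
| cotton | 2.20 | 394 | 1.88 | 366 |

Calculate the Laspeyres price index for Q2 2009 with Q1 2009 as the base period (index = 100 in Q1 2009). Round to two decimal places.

Laspeyres price index uses base-period quantities as weights.
ΣP(Q2 2009)·Q(Q1 2009) = 521.46×8 + 1.88×394 = 4171.68 + 740.72 = 4912.4
ΣP(Q1 2009)·Q(Q1 2009) = 401.38×8 + 2.20×394 = 3211.04 + 866.8 = 4077.84
Index = 4912.4 / 4077.84 × 100 = 120.4657

120.47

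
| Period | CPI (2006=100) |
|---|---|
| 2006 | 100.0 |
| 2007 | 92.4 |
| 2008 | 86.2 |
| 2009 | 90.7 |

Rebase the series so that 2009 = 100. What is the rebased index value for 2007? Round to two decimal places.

101.87

Rebased(2007) = 92.4 / 90.7 × 100 = 101.8743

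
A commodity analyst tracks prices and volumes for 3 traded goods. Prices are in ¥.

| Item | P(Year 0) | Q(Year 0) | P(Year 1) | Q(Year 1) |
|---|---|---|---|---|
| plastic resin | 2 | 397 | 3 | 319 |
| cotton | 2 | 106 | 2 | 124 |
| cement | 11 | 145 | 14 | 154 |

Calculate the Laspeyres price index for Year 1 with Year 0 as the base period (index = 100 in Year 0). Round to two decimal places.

Laspeyres price index uses base-period quantities as weights.
ΣP(Year 1)·Q(Year 0) = 3×397 + 2×106 + 14×145 = 1191 + 212 + 2030 = 3433
ΣP(Year 0)·Q(Year 0) = 2×397 + 2×106 + 11×145 = 794 + 212 + 1595 = 2601
Index = 3433 / 2601 × 100 = 131.9877

131.99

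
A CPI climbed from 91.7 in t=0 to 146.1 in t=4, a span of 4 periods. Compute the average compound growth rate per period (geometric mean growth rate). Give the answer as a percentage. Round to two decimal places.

Growth factor = (146.1/91.7)^(1/4) = (1.593239)^(1/4) = 1.123493
Growth rate = 1.123493 − 1 = 0.123493 = 12.3493%

12.35%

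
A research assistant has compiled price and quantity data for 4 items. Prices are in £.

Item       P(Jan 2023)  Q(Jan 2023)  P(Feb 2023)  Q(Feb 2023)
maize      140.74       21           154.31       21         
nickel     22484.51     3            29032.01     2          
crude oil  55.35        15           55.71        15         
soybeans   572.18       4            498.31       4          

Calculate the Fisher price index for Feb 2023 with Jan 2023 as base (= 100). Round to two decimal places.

Laspeyres component (base-period weights):
ΣP(Feb 2023)Q(Jan 2023) = 154.31×21 + 29032.01×3 + 55.71×15 + 498.31×4 = 3240.51 + 87096.03 + 835.65 + 1993.24 = 93165.43
ΣP(Jan 2023)Q(Jan 2023) = 140.74×21 + 22484.51×3 + 55.35×15 + 572.18×4 = 2955.54 + 67453.53 + 830.25 + 2288.72 = 73528.04
L = 93165.43 / 73528.04 × 100 = 126.7073
Paasche component (current-period weights):
ΣP(Feb 2023)Q(Feb 2023) = 154.31×21 + 29032.01×2 + 55.71×15 + 498.31×4 = 3240.51 + 58064.02 + 835.65 + 1993.24 = 64133.42
ΣP(Jan 2023)Q(Feb 2023) = 140.74×21 + 22484.51×2 + 55.35×15 + 572.18×4 = 2955.54 + 44969.02 + 830.25 + 2288.72 = 51043.53
P = 64133.42 / 51043.53 × 100 = 125.6446
Fisher = √(L × P) = √(126.7073 × 125.6446) = 126.1748

126.17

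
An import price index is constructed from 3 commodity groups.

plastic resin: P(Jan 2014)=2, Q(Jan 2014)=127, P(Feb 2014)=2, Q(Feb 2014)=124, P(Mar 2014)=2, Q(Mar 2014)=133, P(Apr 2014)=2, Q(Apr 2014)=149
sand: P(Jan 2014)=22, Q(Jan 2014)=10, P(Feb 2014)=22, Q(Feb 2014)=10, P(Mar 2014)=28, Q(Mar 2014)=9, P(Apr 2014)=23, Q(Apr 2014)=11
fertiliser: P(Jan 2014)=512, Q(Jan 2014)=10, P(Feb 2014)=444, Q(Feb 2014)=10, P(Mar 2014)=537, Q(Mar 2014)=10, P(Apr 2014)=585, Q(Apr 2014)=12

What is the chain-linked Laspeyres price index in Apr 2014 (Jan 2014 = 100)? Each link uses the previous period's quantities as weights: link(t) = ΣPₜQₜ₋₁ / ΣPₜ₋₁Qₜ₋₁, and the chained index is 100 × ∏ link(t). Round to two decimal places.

Link Jan 2014→Feb 2014:
ΣP(Feb 2014)Q(Jan 2014) = 2×127 + 22×10 + 444×10 = 254 + 220 + 4440 = 4914
ΣP(Jan 2014)Q(Jan 2014) = 2×127 + 22×10 + 512×10 = 254 + 220 + 5120 = 5594
link = 4914/5594 = 0.878441
Link Feb 2014→Mar 2014:
ΣP(Mar 2014)Q(Feb 2014) = 2×124 + 28×10 + 537×10 = 248 + 280 + 5370 = 5898
ΣP(Feb 2014)Q(Feb 2014) = 2×124 + 22×10 + 444×10 = 248 + 220 + 4440 = 4908
link = 5898/4908 = 1.201711
Link Mar 2014→Apr 2014:
ΣP(Apr 2014)Q(Mar 2014) = 2×133 + 23×9 + 585×10 = 266 + 207 + 5850 = 6323
ΣP(Mar 2014)Q(Mar 2014) = 2×133 + 28×9 + 537×10 = 266 + 252 + 5370 = 5888
link = 6323/5888 = 1.073879
Chained index = 100 × 0.878441 × 1.201711 × 1.073879 = 113.3622

113.36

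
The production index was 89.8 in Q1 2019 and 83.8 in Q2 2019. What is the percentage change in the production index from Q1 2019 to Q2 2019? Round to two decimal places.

-6.68%

Change = (83.8 − 89.8) / 89.8 × 100
       = -6.0 / 89.8 × 100 = -6.6815%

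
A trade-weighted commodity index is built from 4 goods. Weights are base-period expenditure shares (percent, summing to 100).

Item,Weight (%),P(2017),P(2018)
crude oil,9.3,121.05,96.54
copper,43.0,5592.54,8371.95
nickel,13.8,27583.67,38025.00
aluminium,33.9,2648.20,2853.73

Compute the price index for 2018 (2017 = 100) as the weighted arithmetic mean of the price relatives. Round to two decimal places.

127.34

crude oil: 9.3 × (96.54/121.05) = 9.3 × 0.797522 = 7.4170
copper: 43.0 × (8371.95/5592.54) = 43.0 × 1.496985 = 64.3704
nickel: 13.8 × (38025.00/27583.67) = 13.8 × 1.378533 = 19.0238
aluminium: 33.9 × (2853.73/2648.20) = 33.9 × 1.077611 = 36.5310
Index = Σ wᵢ·(p₁ᵢ/p₀ᵢ) = 7.4170 + 64.3704 + 19.0238 + 36.5310 = 127.3421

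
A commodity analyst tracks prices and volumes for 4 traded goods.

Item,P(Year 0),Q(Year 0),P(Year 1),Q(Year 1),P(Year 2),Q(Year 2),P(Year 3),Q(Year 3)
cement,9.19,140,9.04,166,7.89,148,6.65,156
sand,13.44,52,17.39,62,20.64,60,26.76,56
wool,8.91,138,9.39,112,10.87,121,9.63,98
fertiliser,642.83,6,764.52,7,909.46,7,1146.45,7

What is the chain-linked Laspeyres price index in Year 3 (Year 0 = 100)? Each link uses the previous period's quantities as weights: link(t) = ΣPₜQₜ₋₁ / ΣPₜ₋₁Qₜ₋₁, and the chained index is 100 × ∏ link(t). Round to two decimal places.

150.61

Link Year 0→Year 1:
ΣP(Year 1)Q(Year 0) = 9.04×140 + 17.39×52 + 9.39×138 + 764.52×6 = 1265.6 + 904.28 + 1295.82 + 4587.12 = 8052.82
ΣP(Year 0)Q(Year 0) = 9.19×140 + 13.44×52 + 8.91×138 + 642.83×6 = 1286.6 + 698.88 + 1229.58 + 3856.98 = 7072.04
link = 8052.82/7072.04 = 1.138684
Link Year 1→Year 2:
ΣP(Year 2)Q(Year 1) = 7.89×166 + 20.64×62 + 10.87×112 + 909.46×7 = 1309.74 + 1279.68 + 1217.44 + 6366.22 = 10173.08
ΣP(Year 1)Q(Year 1) = 9.04×166 + 17.39×62 + 9.39×112 + 764.52×7 = 1500.64 + 1078.18 + 1051.68 + 5351.64 = 8982.14
link = 10173.08/8982.14 = 1.132590
Link Year 2→Year 3:
ΣP(Year 3)Q(Year 2) = 6.65×148 + 26.76×60 + 9.63×121 + 1146.45×7 = 984.2 + 1605.6 + 1165.23 + 8025.15 = 11780.18
ΣP(Year 2)Q(Year 2) = 7.89×148 + 20.64×60 + 10.87×121 + 909.46×7 = 1167.72 + 1238.4 + 1315.27 + 6366.22 = 10087.61
link = 11780.18/10087.61 = 1.167787
Chained index = 100 × 1.138684 × 1.132590 × 1.167787 = 150.6051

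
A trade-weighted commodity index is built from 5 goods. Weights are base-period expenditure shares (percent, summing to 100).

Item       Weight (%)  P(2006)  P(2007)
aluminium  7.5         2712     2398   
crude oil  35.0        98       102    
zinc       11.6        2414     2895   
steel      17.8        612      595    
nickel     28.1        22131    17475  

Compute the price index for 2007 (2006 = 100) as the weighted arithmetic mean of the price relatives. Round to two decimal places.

aluminium: 7.5 × (2398/2712) = 7.5 × 0.884218 = 6.6316
crude oil: 35.0 × (102/98) = 35.0 × 1.040816 = 36.4286
zinc: 11.6 × (2895/2414) = 11.6 × 1.199254 = 13.9114
steel: 17.8 × (595/612) = 17.8 × 0.972222 = 17.3056
nickel: 28.1 × (17475/22131) = 28.1 × 0.789616 = 22.1882
Index = Σ wᵢ·(p₁ᵢ/p₀ᵢ) = 6.6316 + 36.4286 + 13.9114 + 17.3056 + 22.1882 = 96.4653

96.47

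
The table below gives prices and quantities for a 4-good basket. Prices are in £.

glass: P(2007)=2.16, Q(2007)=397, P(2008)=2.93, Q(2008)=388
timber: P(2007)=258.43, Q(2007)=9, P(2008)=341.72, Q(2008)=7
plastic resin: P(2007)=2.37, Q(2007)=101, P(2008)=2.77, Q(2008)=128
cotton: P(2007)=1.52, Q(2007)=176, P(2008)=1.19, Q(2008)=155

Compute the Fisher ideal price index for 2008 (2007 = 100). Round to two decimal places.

Laspeyres component (base-period weights):
ΣP(2008)Q(2007) = 2.93×397 + 341.72×9 + 2.77×101 + 1.19×176 = 1163.21 + 3075.48 + 279.77 + 209.44 = 4727.9
ΣP(2007)Q(2007) = 2.16×397 + 258.43×9 + 2.37×101 + 1.52×176 = 857.52 + 2325.87 + 239.37 + 267.52 = 3690.28
L = 4727.9 / 3690.28 × 100 = 128.1176
Paasche component (current-period weights):
ΣP(2008)Q(2008) = 2.93×388 + 341.72×7 + 2.77×128 + 1.19×155 = 1136.84 + 2392.04 + 354.56 + 184.45 = 4067.89
ΣP(2007)Q(2008) = 2.16×388 + 258.43×7 + 2.37×128 + 1.52×155 = 838.08 + 1809.01 + 303.36 + 235.6 = 3186.05
P = 4067.89 / 3186.05 × 100 = 127.6782
Fisher = √(L × P) = √(128.1176 × 127.6782) = 127.8977

127.90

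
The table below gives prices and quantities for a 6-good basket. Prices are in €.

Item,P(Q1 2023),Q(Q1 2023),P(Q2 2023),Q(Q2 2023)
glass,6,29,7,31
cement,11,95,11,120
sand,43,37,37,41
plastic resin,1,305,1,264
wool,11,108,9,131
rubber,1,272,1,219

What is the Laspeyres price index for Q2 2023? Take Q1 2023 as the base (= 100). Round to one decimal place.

Laspeyres price index uses base-period quantities as weights.
ΣP(Q2 2023)·Q(Q1 2023) = 7×29 + 11×95 + 37×37 + 1×305 + 9×108 + 1×272 = 203 + 1045 + 1369 + 305 + 972 + 272 = 4166
ΣP(Q1 2023)·Q(Q1 2023) = 6×29 + 11×95 + 43×37 + 1×305 + 11×108 + 1×272 = 174 + 1045 + 1591 + 305 + 1188 + 272 = 4575
Index = 4166 / 4575 × 100 = 91.0601

91.1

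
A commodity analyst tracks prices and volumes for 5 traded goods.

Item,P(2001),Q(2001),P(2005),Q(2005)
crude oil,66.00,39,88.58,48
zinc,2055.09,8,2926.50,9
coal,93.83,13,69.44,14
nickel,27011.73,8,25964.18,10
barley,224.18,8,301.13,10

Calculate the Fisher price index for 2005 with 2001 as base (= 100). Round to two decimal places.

99.76

Laspeyres component (base-period weights):
ΣP(2005)Q(2001) = 88.58×39 + 2926.50×8 + 69.44×13 + 25964.18×8 + 301.13×8 = 3454.62 + 23412 + 902.72 + 207713.44 + 2409.04 = 237891.82
ΣP(2001)Q(2001) = 66.00×39 + 2055.09×8 + 93.83×13 + 27011.73×8 + 224.18×8 = 2574 + 16440.72 + 1219.79 + 216093.84 + 1793.44 = 238121.79
L = 237891.82 / 238121.79 × 100 = 99.9034
Paasche component (current-period weights):
ΣP(2005)Q(2005) = 88.58×48 + 2926.50×9 + 69.44×14 + 25964.18×10 + 301.13×10 = 4251.84 + 26338.5 + 972.16 + 259641.8 + 3011.3 = 294215.6
ΣP(2001)Q(2005) = 66.00×48 + 2055.09×9 + 93.83×14 + 27011.73×10 + 224.18×10 = 3168 + 18495.81 + 1313.62 + 270117.3 + 2241.8 = 295336.53
P = 294215.6 / 295336.53 × 100 = 99.6205
Fisher = √(L × P) = √(99.9034 × 99.6205) = 99.7618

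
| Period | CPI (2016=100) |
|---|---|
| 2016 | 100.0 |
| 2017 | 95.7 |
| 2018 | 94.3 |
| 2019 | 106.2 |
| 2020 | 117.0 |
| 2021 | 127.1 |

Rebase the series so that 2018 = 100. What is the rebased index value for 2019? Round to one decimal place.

Rebased(2019) = 106.2 / 94.3 × 100 = 112.6193

112.6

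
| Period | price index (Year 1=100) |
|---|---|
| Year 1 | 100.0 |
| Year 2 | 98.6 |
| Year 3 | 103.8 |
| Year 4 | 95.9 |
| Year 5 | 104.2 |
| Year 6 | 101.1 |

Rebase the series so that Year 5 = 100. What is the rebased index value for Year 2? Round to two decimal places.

Rebased(Year 2) = 98.6 / 104.2 × 100 = 94.6257

94.63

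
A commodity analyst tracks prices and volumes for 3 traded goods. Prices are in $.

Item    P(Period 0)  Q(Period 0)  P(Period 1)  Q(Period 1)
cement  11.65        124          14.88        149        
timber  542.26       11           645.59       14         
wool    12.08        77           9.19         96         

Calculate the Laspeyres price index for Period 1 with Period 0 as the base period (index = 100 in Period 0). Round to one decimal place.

Laspeyres price index uses base-period quantities as weights.
ΣP(Period 1)·Q(Period 0) = 14.88×124 + 645.59×11 + 9.19×77 = 1845.12 + 7101.49 + 707.63 = 9654.24
ΣP(Period 0)·Q(Period 0) = 11.65×124 + 542.26×11 + 12.08×77 = 1444.6 + 5964.86 + 930.16 = 8339.62
Index = 9654.24 / 8339.62 × 100 = 115.7635

115.8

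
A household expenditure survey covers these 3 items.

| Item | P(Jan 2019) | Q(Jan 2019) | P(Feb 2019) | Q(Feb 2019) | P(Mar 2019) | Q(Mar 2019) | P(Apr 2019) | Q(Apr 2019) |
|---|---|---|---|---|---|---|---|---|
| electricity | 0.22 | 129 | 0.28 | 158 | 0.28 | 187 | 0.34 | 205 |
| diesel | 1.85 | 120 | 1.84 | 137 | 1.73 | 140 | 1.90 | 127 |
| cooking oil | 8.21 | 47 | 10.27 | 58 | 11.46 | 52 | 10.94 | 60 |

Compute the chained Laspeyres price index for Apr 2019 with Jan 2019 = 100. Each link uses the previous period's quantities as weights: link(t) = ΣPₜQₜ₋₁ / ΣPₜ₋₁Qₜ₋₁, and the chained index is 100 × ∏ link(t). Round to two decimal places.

Link Jan 2019→Feb 2019:
ΣP(Feb 2019)Q(Jan 2019) = 0.28×129 + 1.84×120 + 10.27×47 = 36.12 + 220.8 + 482.69 = 739.61
ΣP(Jan 2019)Q(Jan 2019) = 0.22×129 + 1.85×120 + 8.21×47 = 28.38 + 222 + 385.87 = 636.25
link = 739.61/636.25 = 1.162452
Link Feb 2019→Mar 2019:
ΣP(Mar 2019)Q(Feb 2019) = 0.28×158 + 1.73×137 + 11.46×58 = 44.24 + 237.01 + 664.68 = 945.93
ΣP(Feb 2019)Q(Feb 2019) = 0.28×158 + 1.84×137 + 10.27×58 = 44.24 + 252.08 + 595.66 = 891.98
link = 945.93/891.98 = 1.060483
Link Mar 2019→Apr 2019:
ΣP(Apr 2019)Q(Mar 2019) = 0.34×187 + 1.90×140 + 10.94×52 = 63.58 + 266 + 568.88 = 898.46
ΣP(Mar 2019)Q(Mar 2019) = 0.28×187 + 1.73×140 + 11.46×52 = 52.36 + 242.2 + 595.92 = 890.48
link = 898.46/890.48 = 1.008961
Chained index = 100 × 1.162452 × 1.060483 × 1.008961 = 124.3808

124.38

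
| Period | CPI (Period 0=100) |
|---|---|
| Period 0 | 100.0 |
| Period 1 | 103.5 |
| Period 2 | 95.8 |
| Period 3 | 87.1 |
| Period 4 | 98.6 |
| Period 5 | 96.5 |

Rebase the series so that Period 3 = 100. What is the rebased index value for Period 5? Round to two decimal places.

Rebased(Period 5) = 96.5 / 87.1 × 100 = 110.7922

110.79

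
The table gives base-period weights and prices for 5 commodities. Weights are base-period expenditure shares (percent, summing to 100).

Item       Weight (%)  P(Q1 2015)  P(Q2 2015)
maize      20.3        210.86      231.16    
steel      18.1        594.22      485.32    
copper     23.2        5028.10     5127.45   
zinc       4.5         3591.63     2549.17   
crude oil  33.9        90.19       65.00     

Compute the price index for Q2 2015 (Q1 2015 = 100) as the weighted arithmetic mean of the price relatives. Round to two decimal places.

88.32

maize: 20.3 × (231.16/210.86) = 20.3 × 1.096272 = 22.2543
steel: 18.1 × (485.32/594.22) = 18.1 × 0.816735 = 14.7829
copper: 23.2 × (5127.45/5028.10) = 23.2 × 1.019759 = 23.6584
zinc: 4.5 × (2549.17/3591.63) = 4.5 × 0.709753 = 3.1939
crude oil: 33.9 × (65.00/90.19) = 33.9 × 0.720701 = 24.4318
Index = Σ wᵢ·(p₁ᵢ/p₀ᵢ) = 22.2543 + 14.7829 + 23.6584 + 3.1939 + 24.4318 = 88.3213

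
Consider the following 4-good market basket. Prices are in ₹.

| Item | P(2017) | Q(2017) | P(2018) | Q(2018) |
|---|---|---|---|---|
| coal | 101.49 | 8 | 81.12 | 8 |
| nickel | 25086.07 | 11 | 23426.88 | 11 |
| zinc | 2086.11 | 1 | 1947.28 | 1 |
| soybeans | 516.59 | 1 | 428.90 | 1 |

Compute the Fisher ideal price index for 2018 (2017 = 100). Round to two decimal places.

93.33

Laspeyres component (base-period weights):
ΣP(2018)Q(2017) = 81.12×8 + 23426.88×11 + 1947.28×1 + 428.90×1 = 648.96 + 257695.68 + 1947.28 + 428.9 = 260720.82
ΣP(2017)Q(2017) = 101.49×8 + 25086.07×11 + 2086.11×1 + 516.59×1 = 811.92 + 275946.77 + 2086.11 + 516.59 = 279361.39
L = 260720.82 / 279361.39 × 100 = 93.3274
Paasche component (current-period weights):
ΣP(2018)Q(2018) = 81.12×8 + 23426.88×11 + 1947.28×1 + 428.90×1 = 648.96 + 257695.68 + 1947.28 + 428.9 = 260720.82
ΣP(2017)Q(2018) = 101.49×8 + 25086.07×11 + 2086.11×1 + 516.59×1 = 811.92 + 275946.77 + 2086.11 + 516.59 = 279361.39
P = 260720.82 / 279361.39 × 100 = 93.3274
Fisher = √(L × P) = √(93.3274 × 93.3274) = 93.3274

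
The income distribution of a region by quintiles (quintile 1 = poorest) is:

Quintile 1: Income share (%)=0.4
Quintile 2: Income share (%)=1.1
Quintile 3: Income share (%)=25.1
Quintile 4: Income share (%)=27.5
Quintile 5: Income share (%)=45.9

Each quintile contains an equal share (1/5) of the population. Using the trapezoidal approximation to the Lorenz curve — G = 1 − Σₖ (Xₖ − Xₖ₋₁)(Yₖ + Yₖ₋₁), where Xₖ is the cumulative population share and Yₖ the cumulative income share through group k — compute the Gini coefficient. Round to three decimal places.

0.470

Cumulative income shares Yₖ: 0.0040, 0.0150, 0.2660, 0.5410, 1.0000
Σ (Xₖ−Xₖ₋₁)(Yₖ+Yₖ₋₁) = (1/5)(0.0040+0.0000) + (1/5)(0.0150+0.0040) + (1/5)(0.2660+0.0150) + (1/5)(0.5410+0.2660) + (1/5)(1.0000+0.5410)
  = 0.0008 + 0.0038 + 0.0562 + 0.1614 + 0.3082 = 0.5304
G = 1 − 0.5304 = 0.4696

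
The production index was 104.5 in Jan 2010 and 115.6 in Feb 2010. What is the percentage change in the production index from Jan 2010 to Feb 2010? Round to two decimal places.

Change = (115.6 − 104.5) / 104.5 × 100
       = 11.1 / 104.5 × 100 = 10.6220%

10.62%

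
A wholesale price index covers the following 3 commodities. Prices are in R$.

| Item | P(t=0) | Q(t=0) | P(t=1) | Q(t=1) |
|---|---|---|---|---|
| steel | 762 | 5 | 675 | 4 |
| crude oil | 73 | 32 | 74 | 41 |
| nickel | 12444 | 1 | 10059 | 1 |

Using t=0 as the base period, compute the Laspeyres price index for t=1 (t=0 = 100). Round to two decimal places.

Laspeyres price index uses base-period quantities as weights.
ΣP(t=1)·Q(t=0) = 675×5 + 74×32 + 10059×1 = 3375 + 2368 + 10059 = 15802
ΣP(t=0)·Q(t=0) = 762×5 + 73×32 + 12444×1 = 3810 + 2336 + 12444 = 18590
Index = 15802 / 18590 × 100 = 85.0027

85.00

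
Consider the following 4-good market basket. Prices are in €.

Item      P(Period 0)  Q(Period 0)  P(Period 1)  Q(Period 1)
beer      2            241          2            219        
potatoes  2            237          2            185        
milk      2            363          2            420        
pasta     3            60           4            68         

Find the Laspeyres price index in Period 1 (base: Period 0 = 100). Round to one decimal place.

103.2

Laspeyres price index uses base-period quantities as weights.
ΣP(Period 1)·Q(Period 0) = 2×241 + 2×237 + 2×363 + 4×60 = 482 + 474 + 726 + 240 = 1922
ΣP(Period 0)·Q(Period 0) = 2×241 + 2×237 + 2×363 + 3×60 = 482 + 474 + 726 + 180 = 1862
Index = 1922 / 1862 × 100 = 103.2223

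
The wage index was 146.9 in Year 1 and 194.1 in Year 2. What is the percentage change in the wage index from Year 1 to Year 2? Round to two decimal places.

32.13%

Change = (194.1 − 146.9) / 146.9 × 100
       = 47.2 / 146.9 × 100 = 32.1307%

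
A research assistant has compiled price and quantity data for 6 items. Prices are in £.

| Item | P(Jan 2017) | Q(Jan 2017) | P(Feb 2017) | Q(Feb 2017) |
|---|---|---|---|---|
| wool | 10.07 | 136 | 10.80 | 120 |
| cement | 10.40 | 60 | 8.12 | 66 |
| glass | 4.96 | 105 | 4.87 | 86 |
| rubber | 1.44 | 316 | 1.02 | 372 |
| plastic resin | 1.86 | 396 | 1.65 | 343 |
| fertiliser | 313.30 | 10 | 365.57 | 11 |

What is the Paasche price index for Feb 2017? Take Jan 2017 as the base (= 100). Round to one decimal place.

Paasche price index uses current-period quantities as weights.
ΣP(Feb 2017)·Q(Feb 2017) = 10.80×120 + 8.12×66 + 4.87×86 + 1.02×372 + 1.65×343 + 365.57×11 = 1296 + 535.92 + 418.82 + 379.44 + 565.95 + 4021.27 = 7217.4
ΣP(Jan 2017)·Q(Feb 2017) = 10.07×120 + 10.40×66 + 4.96×86 + 1.44×372 + 1.86×343 + 313.30×11 = 1208.4 + 686.4 + 426.56 + 535.68 + 637.98 + 3446.3 = 6941.32
Index = 7217.4 / 6941.32 × 100 = 103.9773

104.0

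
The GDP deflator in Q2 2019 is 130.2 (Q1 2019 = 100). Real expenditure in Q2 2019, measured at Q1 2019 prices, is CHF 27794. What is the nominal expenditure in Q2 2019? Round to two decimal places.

36187.79

Nominal = Real × (Index/100) = 27794 × (130.2/100)
        = 27794 × 1.302 = 36187.7880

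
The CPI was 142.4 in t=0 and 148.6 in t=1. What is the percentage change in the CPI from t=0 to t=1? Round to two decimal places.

Change = (148.6 − 142.4) / 142.4 × 100
       = 6.2 / 142.4 × 100 = 4.3539%

4.35%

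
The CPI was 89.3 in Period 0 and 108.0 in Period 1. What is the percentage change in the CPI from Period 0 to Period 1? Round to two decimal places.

20.94%

Change = (108.0 − 89.3) / 89.3 × 100
       = 18.7 / 89.3 × 100 = 20.9406%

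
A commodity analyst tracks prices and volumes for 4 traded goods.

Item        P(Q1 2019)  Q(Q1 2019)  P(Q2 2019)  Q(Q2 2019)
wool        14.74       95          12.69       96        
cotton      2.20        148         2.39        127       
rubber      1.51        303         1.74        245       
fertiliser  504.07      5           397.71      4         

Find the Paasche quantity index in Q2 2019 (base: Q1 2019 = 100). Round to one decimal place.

Paasche quantity index uses current-period prices as weights.
ΣP(Q2 2019)·Q(Q2 2019) = 12.69×96 + 2.39×127 + 1.74×245 + 397.71×4 = 1218.24 + 303.53 + 426.3 + 1590.84 = 3538.91
ΣP(Q2 2019)·Q(Q1 2019) = 12.69×95 + 2.39×148 + 1.74×303 + 397.71×5 = 1205.55 + 353.72 + 527.22 + 1988.55 = 4075.04
Index = 3538.91 / 4075.04 × 100 = 86.8436

86.8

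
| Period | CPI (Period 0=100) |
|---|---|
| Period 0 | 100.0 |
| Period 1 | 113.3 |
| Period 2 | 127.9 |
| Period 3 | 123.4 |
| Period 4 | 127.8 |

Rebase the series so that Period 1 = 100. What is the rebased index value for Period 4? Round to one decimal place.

Rebased(Period 4) = 127.8 / 113.3 × 100 = 112.7979

112.8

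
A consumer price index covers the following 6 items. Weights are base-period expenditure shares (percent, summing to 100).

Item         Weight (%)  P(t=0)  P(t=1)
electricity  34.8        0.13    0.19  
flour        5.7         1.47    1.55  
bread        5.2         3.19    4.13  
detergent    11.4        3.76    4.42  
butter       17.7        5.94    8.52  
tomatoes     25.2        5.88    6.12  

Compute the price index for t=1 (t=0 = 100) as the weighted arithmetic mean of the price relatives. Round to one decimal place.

electricity: 34.8 × (0.19/0.13) = 34.8 × 1.461538 = 50.8615
flour: 5.7 × (1.55/1.47) = 5.7 × 1.054422 = 6.0102
bread: 5.2 × (4.13/3.19) = 5.2 × 1.294671 = 6.7323
detergent: 11.4 × (4.42/3.76) = 11.4 × 1.175532 = 13.4011
butter: 17.7 × (8.52/5.94) = 17.7 × 1.434343 = 25.3879
tomatoes: 25.2 × (6.12/5.88) = 25.2 × 1.040816 = 26.2286
Index = Σ wᵢ·(p₁ᵢ/p₀ᵢ) = 50.8615 + 6.0102 + 6.7323 + 13.4011 + 25.3879 + 26.2286 = 128.6215

128.6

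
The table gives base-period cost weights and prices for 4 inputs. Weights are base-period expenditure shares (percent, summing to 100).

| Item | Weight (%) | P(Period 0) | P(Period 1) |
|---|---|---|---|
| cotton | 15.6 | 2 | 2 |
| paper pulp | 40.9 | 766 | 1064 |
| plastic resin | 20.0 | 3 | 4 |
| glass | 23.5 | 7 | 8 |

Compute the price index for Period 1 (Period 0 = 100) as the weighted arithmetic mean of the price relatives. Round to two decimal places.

cotton: 15.6 × (2/2) = 15.6 × 1.000000 = 15.6000
paper pulp: 40.9 × (1064/766) = 40.9 × 1.389034 = 56.8115
plastic resin: 20.0 × (4/3) = 20.0 × 1.333333 = 26.6667
glass: 23.5 × (8/7) = 23.5 × 1.142857 = 26.8571
Index = Σ wᵢ·(p₁ᵢ/p₀ᵢ) = 15.6000 + 56.8115 + 26.6667 + 26.8571 = 125.9353

125.94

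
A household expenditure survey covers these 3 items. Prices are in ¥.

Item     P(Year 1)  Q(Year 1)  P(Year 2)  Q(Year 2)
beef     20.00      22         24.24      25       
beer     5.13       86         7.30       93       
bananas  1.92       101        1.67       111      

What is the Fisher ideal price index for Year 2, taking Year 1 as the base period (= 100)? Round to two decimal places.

123.61

Laspeyres component (base-period weights):
ΣP(Year 2)Q(Year 1) = 24.24×22 + 7.30×86 + 1.67×101 = 533.28 + 627.8 + 168.67 = 1329.75
ΣP(Year 1)Q(Year 1) = 20.00×22 + 5.13×86 + 1.92×101 = 440 + 441.18 + 193.92 = 1075.1
L = 1329.75 / 1075.1 × 100 = 123.6862
Paasche component (current-period weights):
ΣP(Year 2)Q(Year 2) = 24.24×25 + 7.30×93 + 1.67×111 = 606 + 678.9 + 185.37 = 1470.27
ΣP(Year 1)Q(Year 2) = 20.00×25 + 5.13×93 + 1.92×111 = 500 + 477.09 + 213.12 = 1190.21
P = 1470.27 / 1190.21 × 100 = 123.5303
Fisher = √(L × P) = √(123.6862 × 123.5303) = 123.6082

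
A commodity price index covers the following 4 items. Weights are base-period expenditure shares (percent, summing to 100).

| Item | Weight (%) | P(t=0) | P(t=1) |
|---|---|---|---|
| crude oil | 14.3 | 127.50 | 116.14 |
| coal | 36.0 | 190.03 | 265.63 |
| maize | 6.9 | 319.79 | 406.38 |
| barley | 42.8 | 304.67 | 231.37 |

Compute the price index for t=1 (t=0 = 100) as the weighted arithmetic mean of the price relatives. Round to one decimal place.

crude oil: 14.3 × (116.14/127.50) = 14.3 × 0.910902 = 13.0259
coal: 36.0 × (265.63/190.03) = 36.0 × 1.397832 = 50.3219
maize: 6.9 × (406.38/319.79) = 6.9 × 1.270771 = 8.7683
barley: 42.8 × (231.37/304.67) = 42.8 × 0.759412 = 32.5028
Index = Σ wᵢ·(p₁ᵢ/p₀ᵢ) = 13.0259 + 50.3219 + 8.7683 + 32.5028 = 104.6190

104.6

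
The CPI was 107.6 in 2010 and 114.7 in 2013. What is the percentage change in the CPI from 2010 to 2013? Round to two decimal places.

6.60%

Change = (114.7 − 107.6) / 107.6 × 100
       = 7.1 / 107.6 × 100 = 6.5985%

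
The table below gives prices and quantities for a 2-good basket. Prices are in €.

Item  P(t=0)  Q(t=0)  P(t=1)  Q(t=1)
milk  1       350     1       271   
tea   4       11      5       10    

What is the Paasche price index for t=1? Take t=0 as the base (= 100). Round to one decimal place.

103.2

Paasche price index uses current-period quantities as weights.
ΣP(t=1)·Q(t=1) = 1×271 + 5×10 = 271 + 50 = 321
ΣP(t=0)·Q(t=1) = 1×271 + 4×10 = 271 + 40 = 311
Index = 321 / 311 × 100 = 103.2154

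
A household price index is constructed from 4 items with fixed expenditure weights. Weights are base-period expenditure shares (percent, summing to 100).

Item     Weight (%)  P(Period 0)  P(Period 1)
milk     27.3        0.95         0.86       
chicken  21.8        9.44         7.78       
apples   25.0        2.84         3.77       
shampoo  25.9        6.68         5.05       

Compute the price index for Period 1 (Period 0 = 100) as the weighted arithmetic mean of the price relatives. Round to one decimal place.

milk: 27.3 × (0.86/0.95) = 27.3 × 0.905263 = 24.7137
chicken: 21.8 × (7.78/9.44) = 21.8 × 0.824153 = 17.9665
apples: 25.0 × (3.77/2.84) = 25.0 × 1.327465 = 33.1866
shampoo: 25.9 × (5.05/6.68) = 25.9 × 0.755988 = 19.5801
Index = Σ wᵢ·(p₁ᵢ/p₀ᵢ) = 24.7137 + 17.9665 + 33.1866 + 19.5801 = 95.4469

95.4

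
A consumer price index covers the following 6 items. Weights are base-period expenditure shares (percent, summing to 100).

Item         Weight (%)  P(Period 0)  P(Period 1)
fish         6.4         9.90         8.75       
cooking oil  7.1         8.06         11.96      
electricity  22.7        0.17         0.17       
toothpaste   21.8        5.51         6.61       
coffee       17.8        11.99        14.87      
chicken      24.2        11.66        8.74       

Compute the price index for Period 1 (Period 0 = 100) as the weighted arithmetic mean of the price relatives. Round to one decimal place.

105.3

fish: 6.4 × (8.75/9.90) = 6.4 × 0.883838 = 5.6566
cooking oil: 7.1 × (11.96/8.06) = 7.1 × 1.483871 = 10.5355
electricity: 22.7 × (0.17/0.17) = 22.7 × 1.000000 = 22.7000
toothpaste: 21.8 × (6.61/5.51) = 21.8 × 1.199637 = 26.1521
coffee: 17.8 × (14.87/11.99) = 17.8 × 1.240200 = 22.0756
chicken: 24.2 × (8.74/11.66) = 24.2 × 0.749571 = 18.1396
Index = Σ wᵢ·(p₁ᵢ/p₀ᵢ) = 5.6566 + 10.5355 + 22.7000 + 26.1521 + 22.0756 + 18.1396 = 105.2593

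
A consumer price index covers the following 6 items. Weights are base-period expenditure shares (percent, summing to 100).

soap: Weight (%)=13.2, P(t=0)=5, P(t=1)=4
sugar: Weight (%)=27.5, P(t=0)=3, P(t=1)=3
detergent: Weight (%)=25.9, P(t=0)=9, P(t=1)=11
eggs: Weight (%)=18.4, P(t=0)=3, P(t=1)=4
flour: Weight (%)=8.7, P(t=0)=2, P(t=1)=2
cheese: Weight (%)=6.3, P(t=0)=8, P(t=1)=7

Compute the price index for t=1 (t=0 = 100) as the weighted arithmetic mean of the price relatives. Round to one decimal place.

108.5

soap: 13.2 × (4/5) = 13.2 × 0.800000 = 10.5600
sugar: 27.5 × (3/3) = 27.5 × 1.000000 = 27.5000
detergent: 25.9 × (11/9) = 25.9 × 1.222222 = 31.6556
eggs: 18.4 × (4/3) = 18.4 × 1.333333 = 24.5333
flour: 8.7 × (2/2) = 8.7 × 1.000000 = 8.7000
cheese: 6.3 × (7/8) = 6.3 × 0.875000 = 5.5125
Index = Σ wᵢ·(p₁ᵢ/p₀ᵢ) = 10.5600 + 27.5000 + 31.6556 + 24.5333 + 8.7000 + 5.5125 = 108.4614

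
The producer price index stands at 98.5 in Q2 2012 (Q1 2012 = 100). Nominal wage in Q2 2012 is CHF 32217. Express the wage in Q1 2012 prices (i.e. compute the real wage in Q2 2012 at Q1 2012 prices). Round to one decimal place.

32707.6

Real = Nominal ÷ (Index/100) = 32217 ÷ (98.5/100)
     = 32217 ÷ 0.985 = 32707.6142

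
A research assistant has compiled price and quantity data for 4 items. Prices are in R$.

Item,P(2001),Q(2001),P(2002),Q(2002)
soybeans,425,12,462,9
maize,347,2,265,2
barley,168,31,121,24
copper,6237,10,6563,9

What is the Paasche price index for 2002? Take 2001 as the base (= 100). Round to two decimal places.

Paasche price index uses current-period quantities as weights.
ΣP(2002)·Q(2002) = 462×9 + 265×2 + 121×24 + 6563×9 = 4158 + 530 + 2904 + 59067 = 66659
ΣP(2001)·Q(2002) = 425×9 + 347×2 + 168×24 + 6237×9 = 3825 + 694 + 4032 + 56133 = 64684
Index = 66659 / 64684 × 100 = 103.0533

103.05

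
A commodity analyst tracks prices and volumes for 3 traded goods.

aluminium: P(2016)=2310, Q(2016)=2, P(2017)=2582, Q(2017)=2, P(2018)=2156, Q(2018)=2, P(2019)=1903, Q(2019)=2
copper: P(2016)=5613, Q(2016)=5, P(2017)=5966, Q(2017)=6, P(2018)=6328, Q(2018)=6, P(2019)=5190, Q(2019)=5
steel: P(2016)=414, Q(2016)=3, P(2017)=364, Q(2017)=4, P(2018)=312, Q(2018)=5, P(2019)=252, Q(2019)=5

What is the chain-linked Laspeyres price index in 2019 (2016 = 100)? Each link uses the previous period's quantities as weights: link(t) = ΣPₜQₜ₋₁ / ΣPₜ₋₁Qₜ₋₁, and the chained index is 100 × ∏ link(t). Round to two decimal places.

90.15

Link 2016→2017:
ΣP(2017)Q(2016) = 2582×2 + 5966×5 + 364×3 = 5164 + 29830 + 1092 = 36086
ΣP(2016)Q(2016) = 2310×2 + 5613×5 + 414×3 = 4620 + 28065 + 1242 = 33927
link = 36086/33927 = 1.063637
Link 2017→2018:
ΣP(2018)Q(2017) = 2156×2 + 6328×6 + 312×4 = 4312 + 37968 + 1248 = 43528
ΣP(2017)Q(2017) = 2582×2 + 5966×6 + 364×4 = 5164 + 35796 + 1456 = 42416
link = 43528/42416 = 1.026217
Link 2018→2019:
ΣP(2019)Q(2018) = 1903×2 + 5190×6 + 252×5 = 3806 + 31140 + 1260 = 36206
ΣP(2018)Q(2018) = 2156×2 + 6328×6 + 312×5 = 4312 + 37968 + 1560 = 43840
link = 36206/43840 = 0.825867
Chained index = 100 × 1.063637 × 1.026217 × 0.825867 = 90.1451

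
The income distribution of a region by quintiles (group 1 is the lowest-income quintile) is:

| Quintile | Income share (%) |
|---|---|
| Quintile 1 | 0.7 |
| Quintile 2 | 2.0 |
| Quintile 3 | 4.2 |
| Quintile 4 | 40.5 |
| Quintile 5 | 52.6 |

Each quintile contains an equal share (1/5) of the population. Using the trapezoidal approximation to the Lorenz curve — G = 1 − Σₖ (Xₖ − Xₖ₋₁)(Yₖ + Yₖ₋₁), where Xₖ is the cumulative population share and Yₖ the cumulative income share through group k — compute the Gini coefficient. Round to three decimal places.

Cumulative income shares Yₖ: 0.0070, 0.0270, 0.0690, 0.4740, 1.0000
Σ (Xₖ−Xₖ₋₁)(Yₖ+Yₖ₋₁) = (1/5)(0.0070+0.0000) + (1/5)(0.0270+0.0070) + (1/5)(0.0690+0.0270) + (1/5)(0.4740+0.0690) + (1/5)(1.0000+0.4740)
  = 0.0014 + 0.0068 + 0.0192 + 0.1086 + 0.2948 = 0.4308
G = 1 − 0.4308 = 0.5692

0.569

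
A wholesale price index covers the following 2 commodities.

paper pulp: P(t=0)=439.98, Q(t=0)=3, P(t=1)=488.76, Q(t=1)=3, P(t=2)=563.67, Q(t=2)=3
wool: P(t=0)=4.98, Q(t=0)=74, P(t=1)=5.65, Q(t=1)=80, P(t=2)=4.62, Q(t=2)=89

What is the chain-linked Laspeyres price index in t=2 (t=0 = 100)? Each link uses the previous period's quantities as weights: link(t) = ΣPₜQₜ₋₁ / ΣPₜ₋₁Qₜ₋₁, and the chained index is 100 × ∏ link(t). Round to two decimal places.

Link t=0→t=1:
ΣP(t=1)Q(t=0) = 488.76×3 + 5.65×74 = 1466.28 + 418.1 = 1884.38
ΣP(t=0)Q(t=0) = 439.98×3 + 4.98×74 = 1319.94 + 368.52 = 1688.46
link = 1884.38/1688.46 = 1.116035
Link t=1→t=2:
ΣP(t=2)Q(t=1) = 563.67×3 + 4.62×80 = 1691.01 + 369.6 = 2060.61
ΣP(t=1)Q(t=1) = 488.76×3 + 5.65×80 = 1466.28 + 452 = 1918.28
link = 2060.61/1918.28 = 1.074197
Chained index = 100 × 1.116035 × 1.074197 = 119.8841

119.88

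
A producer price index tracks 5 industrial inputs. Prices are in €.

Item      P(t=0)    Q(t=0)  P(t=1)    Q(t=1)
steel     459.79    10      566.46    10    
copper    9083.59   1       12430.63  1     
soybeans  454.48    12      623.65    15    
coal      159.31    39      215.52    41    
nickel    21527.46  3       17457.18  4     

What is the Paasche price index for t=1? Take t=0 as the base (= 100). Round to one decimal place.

93.8

Paasche price index uses current-period quantities as weights.
ΣP(t=1)·Q(t=1) = 566.46×10 + 12430.63×1 + 623.65×15 + 215.52×41 + 17457.18×4 = 5664.6 + 12430.63 + 9354.75 + 8836.32 + 69828.72 = 106115.02
ΣP(t=0)·Q(t=1) = 459.79×10 + 9083.59×1 + 454.48×15 + 159.31×41 + 21527.46×4 = 4597.9 + 9083.59 + 6817.2 + 6531.71 + 86109.84 = 113140.24
Index = 106115.02 / 113140.24 × 100 = 93.7907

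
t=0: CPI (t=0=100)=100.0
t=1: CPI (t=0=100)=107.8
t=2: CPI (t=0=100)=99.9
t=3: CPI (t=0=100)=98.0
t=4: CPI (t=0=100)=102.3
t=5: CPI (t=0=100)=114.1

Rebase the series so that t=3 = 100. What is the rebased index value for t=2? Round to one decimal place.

101.9

Rebased(t=2) = 99.9 / 98.0 × 100 = 101.9388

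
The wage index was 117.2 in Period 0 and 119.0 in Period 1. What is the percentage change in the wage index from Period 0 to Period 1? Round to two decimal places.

Change = (119.0 − 117.2) / 117.2 × 100
       = 1.8 / 117.2 × 100 = 1.5358%

1.54%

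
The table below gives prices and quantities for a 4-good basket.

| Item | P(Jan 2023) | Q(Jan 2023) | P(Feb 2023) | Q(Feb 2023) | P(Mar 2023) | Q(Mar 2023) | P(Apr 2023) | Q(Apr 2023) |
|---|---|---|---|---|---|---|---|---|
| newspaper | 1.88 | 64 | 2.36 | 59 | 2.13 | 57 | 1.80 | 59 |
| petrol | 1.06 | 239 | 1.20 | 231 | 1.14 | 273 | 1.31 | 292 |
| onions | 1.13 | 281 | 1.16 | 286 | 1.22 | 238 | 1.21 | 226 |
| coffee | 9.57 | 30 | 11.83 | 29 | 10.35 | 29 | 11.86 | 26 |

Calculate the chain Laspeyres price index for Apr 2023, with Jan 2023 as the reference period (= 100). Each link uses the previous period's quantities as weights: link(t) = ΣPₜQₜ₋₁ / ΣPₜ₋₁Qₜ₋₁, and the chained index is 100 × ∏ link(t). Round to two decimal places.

116.12

Link Jan 2023→Feb 2023:
ΣP(Feb 2023)Q(Jan 2023) = 2.36×64 + 1.20×239 + 1.16×281 + 11.83×30 = 151.04 + 286.8 + 325.96 + 354.9 = 1118.7
ΣP(Jan 2023)Q(Jan 2023) = 1.88×64 + 1.06×239 + 1.13×281 + 9.57×30 = 120.32 + 253.34 + 317.53 + 287.1 = 978.29
link = 1118.7/978.29 = 1.143526
Link Feb 2023→Mar 2023:
ΣP(Mar 2023)Q(Feb 2023) = 2.13×59 + 1.14×231 + 1.22×286 + 10.35×29 = 125.67 + 263.34 + 348.92 + 300.15 = 1038.08
ΣP(Feb 2023)Q(Feb 2023) = 2.36×59 + 1.20×231 + 1.16×286 + 11.83×29 = 139.24 + 277.2 + 331.76 + 343.07 = 1091.27
link = 1038.08/1091.27 = 0.951259
Link Mar 2023→Apr 2023:
ΣP(Apr 2023)Q(Mar 2023) = 1.80×57 + 1.31×273 + 1.21×238 + 11.86×29 = 102.6 + 357.63 + 287.98 + 343.94 = 1092.15
ΣP(Mar 2023)Q(Mar 2023) = 2.13×57 + 1.14×273 + 1.22×238 + 10.35×29 = 121.41 + 311.22 + 290.36 + 300.15 = 1023.14
link = 1092.15/1023.14 = 1.067449
Chained index = 100 × 1.143526 × 0.951259 × 1.067449 = 116.1159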